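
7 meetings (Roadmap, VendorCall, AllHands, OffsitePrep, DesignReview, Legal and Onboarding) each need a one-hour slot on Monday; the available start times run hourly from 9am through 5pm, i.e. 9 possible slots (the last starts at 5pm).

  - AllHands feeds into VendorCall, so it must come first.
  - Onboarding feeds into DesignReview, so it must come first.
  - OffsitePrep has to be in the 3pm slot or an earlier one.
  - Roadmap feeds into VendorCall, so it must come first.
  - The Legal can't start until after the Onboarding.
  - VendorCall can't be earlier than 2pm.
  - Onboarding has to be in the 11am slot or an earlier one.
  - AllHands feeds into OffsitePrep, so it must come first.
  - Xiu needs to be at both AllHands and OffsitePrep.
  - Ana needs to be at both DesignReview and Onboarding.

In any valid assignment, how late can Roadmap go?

Downstream work caps Roadmap at 4pm.
Roadmap at 4pm is achievable: Onboarding=9am, Roadmap=4pm, VendorCall=5pm, AllHands=9am, OffsitePrep=10am, DesignReview=10am, Legal=10am.

4pm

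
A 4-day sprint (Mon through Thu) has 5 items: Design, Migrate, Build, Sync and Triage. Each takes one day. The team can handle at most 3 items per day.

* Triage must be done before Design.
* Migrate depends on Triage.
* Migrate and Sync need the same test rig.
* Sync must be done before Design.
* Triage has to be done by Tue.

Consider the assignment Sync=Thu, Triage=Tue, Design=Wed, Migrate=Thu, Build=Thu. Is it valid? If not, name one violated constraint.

Triage must be done before Design — holds.
Triage has to be done by Tue — holds.
Migrate depends on Triage — holds.
Migrate and Sync need the same test rig — violated.
The team can handle at most 3 items per day — holds.
Sync must be done before Design — violated.

Invalid. Migrate and Sync need the same test rig.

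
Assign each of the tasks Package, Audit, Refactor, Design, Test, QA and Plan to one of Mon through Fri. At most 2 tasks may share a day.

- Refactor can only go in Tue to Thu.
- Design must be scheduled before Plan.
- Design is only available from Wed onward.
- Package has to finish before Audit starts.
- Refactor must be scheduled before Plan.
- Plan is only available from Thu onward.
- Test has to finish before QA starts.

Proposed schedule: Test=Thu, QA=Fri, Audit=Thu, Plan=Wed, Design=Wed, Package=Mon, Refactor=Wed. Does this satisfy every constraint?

No — it violates: Plan is only available from Thu onward

Design is only available from Wed onward — holds.
Refactor can only go in Tue to Thu — holds.
Plan is only available from Thu onward — violated.
Package has to finish before Audit starts — holds.
Design must be scheduled before Plan — violated.
Test has to finish before QA starts — holds.
At most 2 tasks may share a day — violated.
Refactor must be scheduled before Plan — violated.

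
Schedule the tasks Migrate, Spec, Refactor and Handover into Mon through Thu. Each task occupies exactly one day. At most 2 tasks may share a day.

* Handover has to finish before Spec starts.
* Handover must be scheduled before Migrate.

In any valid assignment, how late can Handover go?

Wed

Downstream work caps Handover at Wed.
Handover at Wed is achievable: Handover=Wed; Refactor=Mon; Spec=Thu; Migrate=Thu.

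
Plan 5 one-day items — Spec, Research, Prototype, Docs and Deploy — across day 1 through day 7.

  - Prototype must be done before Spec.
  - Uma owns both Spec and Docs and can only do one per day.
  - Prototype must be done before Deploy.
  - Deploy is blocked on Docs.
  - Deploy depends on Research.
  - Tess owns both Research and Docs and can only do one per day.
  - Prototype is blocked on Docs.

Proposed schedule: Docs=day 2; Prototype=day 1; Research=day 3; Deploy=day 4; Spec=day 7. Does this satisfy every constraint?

Prototype must be done before Deploy — holds.
Uma owns both Spec and Docs and can only do one per day — holds.
Prototype is blocked on Docs — violated.
Deploy is blocked on Docs — holds.
Deploy depends on Research — holds.
Prototype must be done before Spec — holds.
Tess owns both Research and Docs and can only do one per day — holds.

No — it violates: Prototype is blocked on Docs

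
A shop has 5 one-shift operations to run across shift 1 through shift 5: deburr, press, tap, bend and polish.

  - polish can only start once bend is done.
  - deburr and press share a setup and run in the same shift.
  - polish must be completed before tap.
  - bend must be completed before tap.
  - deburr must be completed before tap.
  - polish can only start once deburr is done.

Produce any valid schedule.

polish=shift 2, tap=shift 3, bend=shift 1, deburr=shift 1, press=shift 1

Checking: bend(shift 1) before tap(shift 3); polish(shift 2) before tap(shift 3); bend(shift 1) before polish(shift 2); deburr(shift 1) before tap(shift 3); deburr(shift 1) before polish(shift 2); deburr = press = shift 1.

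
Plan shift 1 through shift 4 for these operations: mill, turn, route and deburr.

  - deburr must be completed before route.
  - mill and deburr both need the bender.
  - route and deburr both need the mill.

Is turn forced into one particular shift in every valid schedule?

turn can be shift 1 (e.g. turn=shift 1; deburr=shift 1; mill=shift 2; route=shift 2) or shift 2 (e.g. route -> shift 2; mill -> shift 2; turn -> shift 2; deburr -> shift 1).

No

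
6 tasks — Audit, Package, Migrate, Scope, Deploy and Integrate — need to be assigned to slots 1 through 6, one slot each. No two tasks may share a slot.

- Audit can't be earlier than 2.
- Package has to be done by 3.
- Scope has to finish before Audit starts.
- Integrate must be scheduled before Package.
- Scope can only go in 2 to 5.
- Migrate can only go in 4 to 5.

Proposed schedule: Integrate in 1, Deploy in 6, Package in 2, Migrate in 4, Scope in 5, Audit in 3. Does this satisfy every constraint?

No — it violates: Scope has to finish before Audit starts

Scope can only go in 2 to 5 — holds.
Integrate must be scheduled before Package — holds.
Package has to be done by 3 — holds.
Migrate can only go in 4 to 5 — holds.
Audit can't be earlier than 2 — holds.
No two tasks may share a slot — holds.
Scope has to finish before Audit starts — violated.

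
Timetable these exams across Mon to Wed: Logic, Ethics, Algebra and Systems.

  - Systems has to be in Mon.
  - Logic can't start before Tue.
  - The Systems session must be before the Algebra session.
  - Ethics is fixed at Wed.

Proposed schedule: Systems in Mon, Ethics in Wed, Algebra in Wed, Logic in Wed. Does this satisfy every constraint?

Logic can't start before Tue — holds.
Ethics is fixed at Wed — holds.
The Systems session must be before the Algebra session — holds.
Systems has to be in Mon — holds.

Yes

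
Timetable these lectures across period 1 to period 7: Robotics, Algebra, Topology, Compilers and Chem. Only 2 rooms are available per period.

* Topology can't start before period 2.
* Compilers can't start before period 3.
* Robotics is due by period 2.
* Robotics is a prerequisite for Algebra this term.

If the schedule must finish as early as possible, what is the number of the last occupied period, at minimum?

The precedence chain requires at least 2 distinct periods.
With at most 2 per period and 5 lectures, at least 3 periods are needed.
Compilers can't be placed before period 3, so the schedule must run through at least period 3.
3 works (last occupied period: period 3): for example Algebra=period 2, Robotics=period 1, Compilers=period 3, Chem=period 1, Topology=period 2.

period 3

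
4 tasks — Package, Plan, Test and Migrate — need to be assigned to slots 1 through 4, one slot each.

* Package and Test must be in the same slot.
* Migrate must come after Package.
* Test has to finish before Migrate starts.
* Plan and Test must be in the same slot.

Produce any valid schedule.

Package -> 1; Test -> 1; Plan -> 1; Migrate -> 2

Checking: Test(1) before Migrate(2); Package(1) before Migrate(2); Package = Test = 1; Plan = Test = 1.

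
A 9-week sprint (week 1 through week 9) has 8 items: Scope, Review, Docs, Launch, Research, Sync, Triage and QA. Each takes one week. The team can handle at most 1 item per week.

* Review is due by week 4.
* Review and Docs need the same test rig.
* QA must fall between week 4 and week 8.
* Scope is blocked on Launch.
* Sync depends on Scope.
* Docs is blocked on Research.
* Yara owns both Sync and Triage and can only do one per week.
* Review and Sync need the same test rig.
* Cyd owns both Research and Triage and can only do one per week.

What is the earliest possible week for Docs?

Precedence pushes Docs to at least week 2.
Docs at week 2 is achievable: Sync in week 7; Triage in week 8; Launch in week 5; QA in week 4; Research in week 1; Scope in week 6; Docs in week 2; Review in week 3.

week 2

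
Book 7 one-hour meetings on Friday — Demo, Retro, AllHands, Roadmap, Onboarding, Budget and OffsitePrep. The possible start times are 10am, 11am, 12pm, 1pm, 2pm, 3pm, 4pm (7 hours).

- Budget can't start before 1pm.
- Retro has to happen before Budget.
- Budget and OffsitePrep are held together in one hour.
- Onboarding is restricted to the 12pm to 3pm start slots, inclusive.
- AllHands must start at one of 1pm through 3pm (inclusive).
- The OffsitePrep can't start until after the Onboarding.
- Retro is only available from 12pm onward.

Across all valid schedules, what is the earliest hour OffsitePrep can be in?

1pm

Precedence pushes OffsitePrep to at least 1pm.
OffsitePrep at 1pm is achievable: AllHands=1pm; OffsitePrep=1pm; Retro=12pm; Demo=10am; Budget=1pm; Roadmap=10am; Onboarding=12pm.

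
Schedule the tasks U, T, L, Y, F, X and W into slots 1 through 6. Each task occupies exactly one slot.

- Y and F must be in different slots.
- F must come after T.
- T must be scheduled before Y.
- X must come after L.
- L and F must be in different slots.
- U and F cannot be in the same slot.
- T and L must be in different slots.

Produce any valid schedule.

Y in 2, W in 1, F in 3, X in 3, L in 2, T in 1, U in 1

Checking: T(1) before F(3); L(2) before X(3); T(1) before Y(2); T(1) != L(2); Y(2) != F(3); U(1) != F(3); L(2) != F(3).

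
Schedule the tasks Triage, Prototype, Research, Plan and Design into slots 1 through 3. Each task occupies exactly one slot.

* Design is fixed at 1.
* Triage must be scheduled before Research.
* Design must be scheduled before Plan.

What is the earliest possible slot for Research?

2

Precedence pushes Research to at least 2.
Research at 2 is achievable: Research -> 2; Triage -> 1; Plan -> 2; Prototype -> 1; Design -> 1.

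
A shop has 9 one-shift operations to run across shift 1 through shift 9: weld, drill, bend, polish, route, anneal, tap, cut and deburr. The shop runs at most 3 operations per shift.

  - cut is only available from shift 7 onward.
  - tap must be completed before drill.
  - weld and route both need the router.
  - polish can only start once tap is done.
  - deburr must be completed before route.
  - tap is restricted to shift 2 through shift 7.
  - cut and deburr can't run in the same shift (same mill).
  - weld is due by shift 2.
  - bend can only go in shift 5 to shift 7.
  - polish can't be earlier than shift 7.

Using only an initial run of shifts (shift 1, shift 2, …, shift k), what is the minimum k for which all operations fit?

7

The precedence chain requires at least 2 distinct shifts.
With at most 3 per shift and 9 operations, at least 3 shifts are needed.
polish can't be placed before shift 7, so the schedule must run through at least shift 7.
7 works (last occupied shift: shift 7): for example polish=shift 7; drill=shift 3; weld=shift 1; anneal=shift 1; route=shift 2; tap=shift 2; bend=shift 5; deburr=shift 1; cut=shift 7.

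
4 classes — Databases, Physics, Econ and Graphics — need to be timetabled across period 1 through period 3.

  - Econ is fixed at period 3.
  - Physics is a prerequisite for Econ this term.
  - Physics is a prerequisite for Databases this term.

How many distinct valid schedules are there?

Splitting on Databases: it can be period 2 (3), period 3 (6). Listing each branch's schedules as (Physics, Econ, Graphics) by period number:
Databases=period 2: (1,3,1) (1,3,2) (1,3,3) — 3.
Databases=period 3: (1,3,1) (1,3,2) (1,3,3) (2,3,1) (2,3,2) (2,3,3) — 6.
Summing: 3 + 6 = 9.

9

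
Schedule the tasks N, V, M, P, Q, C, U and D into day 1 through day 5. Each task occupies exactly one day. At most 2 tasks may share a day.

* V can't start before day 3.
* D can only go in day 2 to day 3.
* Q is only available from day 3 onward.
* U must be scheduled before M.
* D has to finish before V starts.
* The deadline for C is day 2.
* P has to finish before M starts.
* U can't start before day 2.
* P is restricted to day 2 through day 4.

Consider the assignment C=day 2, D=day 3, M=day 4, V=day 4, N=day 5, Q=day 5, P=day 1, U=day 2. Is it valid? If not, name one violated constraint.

Invalid. P is restricted to day 2 through day 4.

U must be scheduled before M — holds.
The deadline for C is day 2 — holds.
P is restricted to day 2 through day 4 — violated.
D has to finish before V starts — holds.
Q is only available from day 3 onward — holds.
P has to finish before M starts — holds.
At most 2 tasks may share a day — holds.
V can't start before day 3 — holds.
D can only go in day 2 to day 3 — holds.
U can't start before day 2 — holds.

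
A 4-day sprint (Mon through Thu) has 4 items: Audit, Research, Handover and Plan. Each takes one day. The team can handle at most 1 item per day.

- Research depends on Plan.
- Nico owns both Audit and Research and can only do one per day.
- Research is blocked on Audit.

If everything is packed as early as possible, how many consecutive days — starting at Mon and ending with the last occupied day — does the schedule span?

The precedence chain requires at least 2 distinct days.
With at most 1 per day and 4 tasks, at least 4 days are needed.
4 works (last occupied day: Thu): for example Audit=Mon; Plan=Tue; Handover=Thu; Research=Wed.

4 days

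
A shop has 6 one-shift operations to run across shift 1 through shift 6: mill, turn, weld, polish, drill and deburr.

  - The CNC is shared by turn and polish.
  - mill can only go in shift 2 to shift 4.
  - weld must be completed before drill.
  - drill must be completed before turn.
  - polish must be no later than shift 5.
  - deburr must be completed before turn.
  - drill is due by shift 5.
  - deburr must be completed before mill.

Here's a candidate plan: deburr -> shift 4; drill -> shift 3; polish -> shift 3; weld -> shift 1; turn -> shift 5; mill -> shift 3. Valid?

deburr must be completed before turn — holds.
weld must be completed before drill — holds.
mill can only go in shift 2 to shift 4 — holds.
deburr must be completed before mill — violated.
The CNC is shared by turn and polish — holds.
polish must be no later than shift 5 — holds.
drill must be completed before turn — holds.
drill is due by shift 5 — holds.

Invalid. deburr must be completed before mill.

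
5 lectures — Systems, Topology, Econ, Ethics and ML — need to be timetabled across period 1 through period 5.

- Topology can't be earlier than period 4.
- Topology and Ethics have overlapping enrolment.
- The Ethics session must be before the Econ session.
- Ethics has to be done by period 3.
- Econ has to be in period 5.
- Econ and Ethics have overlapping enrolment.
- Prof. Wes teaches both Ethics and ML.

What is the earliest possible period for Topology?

Topology is available from period 4.
Topology at period 4 is achievable: Econ in period 5; Topology in period 4; Ethics in period 1; ML in period 2; Systems in period 1.

period 4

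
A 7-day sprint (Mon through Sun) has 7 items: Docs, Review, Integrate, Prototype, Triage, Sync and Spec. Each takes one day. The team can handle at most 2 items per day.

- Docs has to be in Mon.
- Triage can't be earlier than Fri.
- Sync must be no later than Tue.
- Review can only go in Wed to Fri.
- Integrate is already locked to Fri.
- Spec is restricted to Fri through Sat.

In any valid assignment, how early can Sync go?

Mon

Sync's own window allows nothing later than Tue.
Sync at Mon is achievable: Triage in Sat, Sync in Mon, Review in Wed, Integrate in Fri, Prototype in Tue, Docs in Mon, Spec in Fri.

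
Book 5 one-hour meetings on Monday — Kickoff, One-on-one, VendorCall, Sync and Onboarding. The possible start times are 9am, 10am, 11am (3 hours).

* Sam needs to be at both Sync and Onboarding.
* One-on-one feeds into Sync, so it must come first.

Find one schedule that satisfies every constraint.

Onboarding=9am; Sync=10am; Kickoff=9am; One-on-one=9am; VendorCall=9am

Checking: One-on-one(9am) before Sync(10am); Sync(10am) != Onboarding(9am).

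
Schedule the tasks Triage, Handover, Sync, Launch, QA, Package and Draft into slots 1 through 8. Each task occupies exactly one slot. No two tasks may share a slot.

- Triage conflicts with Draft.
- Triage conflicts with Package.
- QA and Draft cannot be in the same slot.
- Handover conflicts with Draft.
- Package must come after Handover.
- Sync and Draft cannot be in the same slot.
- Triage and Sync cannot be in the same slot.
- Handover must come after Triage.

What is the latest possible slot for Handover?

Precedence pushes Handover to at least 2; downstream work caps Handover at 7.
Handover at 7 is achievable: Triage=1; QA=4; Handover=7; Draft=5; Launch=3; Sync=2; Package=8.

7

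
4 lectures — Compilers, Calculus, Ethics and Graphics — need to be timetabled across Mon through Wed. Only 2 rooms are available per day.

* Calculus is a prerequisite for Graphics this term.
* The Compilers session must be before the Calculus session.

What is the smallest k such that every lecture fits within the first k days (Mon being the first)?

The precedence chain requires at least 3 distinct days.
With at most 2 per day and 4 lectures, at least 2 days are needed.
3 works (last occupied day: Wed): for example Ethics -> Mon, Graphics -> Wed, Calculus -> Tue, Compilers -> Mon.

3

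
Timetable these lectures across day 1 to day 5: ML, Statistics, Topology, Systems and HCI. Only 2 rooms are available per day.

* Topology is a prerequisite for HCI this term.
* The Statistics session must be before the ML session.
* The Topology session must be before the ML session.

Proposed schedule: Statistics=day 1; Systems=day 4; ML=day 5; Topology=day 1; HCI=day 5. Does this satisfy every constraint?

Yes, all constraints hold

Only 2 rooms are available per day — holds.
The Statistics session must be before the ML session — holds.
The Topology session must be before the ML session — holds.
Topology is a prerequisite for HCI this term — holds.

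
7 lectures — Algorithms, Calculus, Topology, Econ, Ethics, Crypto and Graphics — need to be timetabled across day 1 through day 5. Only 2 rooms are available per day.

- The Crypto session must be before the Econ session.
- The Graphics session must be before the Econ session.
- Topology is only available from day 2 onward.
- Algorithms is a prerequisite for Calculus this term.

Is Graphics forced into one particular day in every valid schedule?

Graphics can be day 1 (e.g. Topology -> day 2, Ethics -> day 3, Econ -> day 2, Graphics -> day 1, Algorithms -> day 3, Crypto -> day 1, Calculus -> day 4) or day 2 (e.g. Crypto -> day 1; Graphics -> day 2; Topology -> day 2; Econ -> day 3; Ethics -> day 4; Algorithms -> day 1; Calculus -> day 3).

No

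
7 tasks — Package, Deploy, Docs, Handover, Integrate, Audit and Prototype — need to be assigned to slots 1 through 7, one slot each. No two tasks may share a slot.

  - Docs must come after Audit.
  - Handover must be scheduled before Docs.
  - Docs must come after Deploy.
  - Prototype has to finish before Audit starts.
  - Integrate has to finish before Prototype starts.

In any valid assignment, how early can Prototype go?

2

Precedence pushes Prototype to at least 2; downstream work caps Prototype at 5.
Prototype at 2 is achievable: Docs=6, Package=7, Prototype=2, Handover=5, Deploy=4, Integrate=1, Audit=3.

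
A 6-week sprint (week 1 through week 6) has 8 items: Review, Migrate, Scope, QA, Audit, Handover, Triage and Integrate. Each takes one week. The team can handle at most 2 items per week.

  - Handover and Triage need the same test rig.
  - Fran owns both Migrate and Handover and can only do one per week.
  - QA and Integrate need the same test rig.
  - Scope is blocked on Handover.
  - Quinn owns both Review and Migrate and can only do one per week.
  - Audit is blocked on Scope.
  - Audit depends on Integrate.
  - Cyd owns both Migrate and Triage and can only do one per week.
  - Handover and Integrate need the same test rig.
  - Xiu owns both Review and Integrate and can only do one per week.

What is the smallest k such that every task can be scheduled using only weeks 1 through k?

4

The precedence chain requires at least 3 distinct weeks.
With at most 2 per week and 8 tasks, at least 4 weeks are needed.
4 works (last occupied week: week 4): for example Integrate in week 2; Review in week 1; QA in week 4; Audit in week 3; Triage in week 4; Handover in week 1; Scope in week 2; Migrate in week 3.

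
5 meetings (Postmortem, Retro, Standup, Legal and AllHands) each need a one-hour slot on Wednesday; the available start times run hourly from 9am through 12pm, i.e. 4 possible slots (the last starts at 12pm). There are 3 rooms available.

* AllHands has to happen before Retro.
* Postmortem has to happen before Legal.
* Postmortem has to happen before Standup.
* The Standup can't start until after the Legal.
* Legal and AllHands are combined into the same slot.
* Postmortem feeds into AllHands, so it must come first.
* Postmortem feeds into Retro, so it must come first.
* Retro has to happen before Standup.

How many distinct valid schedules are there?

1

Enumerating: Retro -> 11am, Postmortem -> 9am, AllHands -> 10am, Standup -> 12pm, Legal -> 10am.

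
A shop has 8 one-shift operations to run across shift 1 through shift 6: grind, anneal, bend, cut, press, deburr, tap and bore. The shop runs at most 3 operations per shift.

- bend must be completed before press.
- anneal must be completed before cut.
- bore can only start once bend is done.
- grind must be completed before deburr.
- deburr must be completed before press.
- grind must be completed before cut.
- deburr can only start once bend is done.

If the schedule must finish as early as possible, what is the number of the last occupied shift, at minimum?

3

The precedence chain requires at least 3 distinct shifts.
With at most 3 per shift and 8 operations, at least 3 shifts are needed.
3 works (last occupied shift: shift 3): for example bend -> shift 1; anneal -> shift 1; press -> shift 3; deburr -> shift 2; grind -> shift 1; cut -> shift 2; bore -> shift 2; tap -> shift 3.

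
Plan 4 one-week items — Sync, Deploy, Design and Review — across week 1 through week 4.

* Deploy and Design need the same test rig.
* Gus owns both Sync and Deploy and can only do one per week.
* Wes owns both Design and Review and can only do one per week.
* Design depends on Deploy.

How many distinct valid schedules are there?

54

Splitting on Sync: it can be week 1 (9), week 2 (12), week 3 (15), week 4 (18). Listing each branch's schedules as (Deploy, Design, Review) by week number:
Sync=week 1: (2,3,1) (2,3,2) (2,3,4) (2,4,1) (2,4,2) (2,4,3) (3,4,1) (3,4,2) (3,4,3) — 9.
Sync=week 2: (1,2,1) (1,2,3) (1,2,4) (1,3,1) (1,3,2) (1,3,4) (1,4,1) (1,4,2) (1,4,3) (3,4,1) (3,4,2) (3,4,3) — 12.
Sync=week 3: (1,2,1) (1,2,3) (1,2,4) (1,3,1) (1,3,2) (1,3,4) (1,4,1) (1,4,2) (1,4,3) (2,3,1) (2,3,2) (2,3,4) (2,4,1) (2,4,2) (2,4,3) — 15.
Sync=week 4: (1,2,1) (1,2,3) (1,2,4) (1,3,1) (1,3,2) (1,3,4) (1,4,1) (1,4,2) (1,4,3) (2,3,1) (2,3,2) (2,3,4) (2,4,1) (2,4,2) (2,4,3) (3,4,1) (3,4,2) (3,4,3) — 18.
Summing: 9 + 12 + 15 + 18 = 54.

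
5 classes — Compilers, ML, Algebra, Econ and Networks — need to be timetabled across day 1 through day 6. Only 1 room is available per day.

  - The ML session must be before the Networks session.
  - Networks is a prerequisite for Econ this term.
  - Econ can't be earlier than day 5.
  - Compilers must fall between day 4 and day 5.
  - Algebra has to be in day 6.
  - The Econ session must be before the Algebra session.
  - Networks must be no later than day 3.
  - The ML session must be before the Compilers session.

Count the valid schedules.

Enumerating: Networks=day 2; Algebra=day 6; Compilers=day 4; Econ=day 5; ML=day 1 | Compilers=day 4, Econ=day 5, ML=day 1, Algebra=day 6, Networks=day 3 | Compilers -> day 4; Networks -> day 3; Econ -> day 5; ML -> day 2; Algebra -> day 6.

3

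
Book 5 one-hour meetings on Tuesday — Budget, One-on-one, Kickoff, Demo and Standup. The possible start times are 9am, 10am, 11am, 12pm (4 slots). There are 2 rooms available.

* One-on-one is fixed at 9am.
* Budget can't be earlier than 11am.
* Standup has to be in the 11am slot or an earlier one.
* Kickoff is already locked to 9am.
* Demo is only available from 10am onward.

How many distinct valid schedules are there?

11

Splitting on Budget: it can be 11am (5), 12pm (6). Listing each branch's schedules as (One-on-one, Kickoff, Demo, Standup):
Budget=11am: (9am,9am,10am,10am) (9am,9am,10am,11am) (9am,9am,11am,10am) (9am,9am,12pm,10am) (9am,9am,12pm,11am) — 5.
Budget=12pm: (9am,9am,10am,10am) (9am,9am,10am,11am) (9am,9am,11am,10am) (9am,9am,11am,11am) (9am,9am,12pm,10am) (9am,9am,12pm,11am) — 6.
Summing: 5 + 6 = 11.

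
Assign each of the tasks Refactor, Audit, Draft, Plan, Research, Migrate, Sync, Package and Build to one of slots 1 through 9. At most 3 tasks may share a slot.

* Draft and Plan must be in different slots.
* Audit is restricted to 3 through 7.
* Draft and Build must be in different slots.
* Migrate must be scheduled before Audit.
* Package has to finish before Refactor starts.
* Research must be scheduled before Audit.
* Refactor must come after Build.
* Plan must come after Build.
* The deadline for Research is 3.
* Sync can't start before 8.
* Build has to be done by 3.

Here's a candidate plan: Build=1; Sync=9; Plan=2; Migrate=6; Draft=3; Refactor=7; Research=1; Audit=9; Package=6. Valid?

No — it violates: Audit is restricted to 3 through 7

Build has to be done by 3 — holds.
Audit is restricted to 3 through 7 — violated.
Plan must come after Build — holds.
Draft and Build must be in different slots — holds.
Sync can't start before 8 — holds.
Migrate must be scheduled before Audit — holds.
Draft and Plan must be in different slots — holds.
Refactor must come after Build — holds.
Research must be scheduled before Audit — holds.
The deadline for Research is 3 — holds.
Package has to finish before Refactor starts — holds.
At most 3 tasks may share a slot — holds.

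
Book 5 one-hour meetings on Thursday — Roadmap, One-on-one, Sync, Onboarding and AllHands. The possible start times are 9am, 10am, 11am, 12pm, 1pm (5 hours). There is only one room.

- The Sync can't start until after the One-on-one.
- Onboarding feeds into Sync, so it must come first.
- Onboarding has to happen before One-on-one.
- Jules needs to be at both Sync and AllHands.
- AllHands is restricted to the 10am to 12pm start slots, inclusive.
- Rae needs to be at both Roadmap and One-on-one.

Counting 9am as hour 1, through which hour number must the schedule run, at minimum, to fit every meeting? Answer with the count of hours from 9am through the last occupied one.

The precedence chain requires at least 3 distinct hours.
With at most 1 per hour and 5 meetings, at least 5 hours are needed.
5 works (last occupied hour: 1pm): for example One-on-one -> 11am, Sync -> 12pm, Onboarding -> 9am, AllHands -> 10am, Roadmap -> 1pm.

5 hours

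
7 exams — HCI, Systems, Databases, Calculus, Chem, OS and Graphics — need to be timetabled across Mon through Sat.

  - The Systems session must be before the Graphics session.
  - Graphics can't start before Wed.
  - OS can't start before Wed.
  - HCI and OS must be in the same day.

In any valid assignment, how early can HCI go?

HCI must be in the same day as OS, which can't be before Wed, so HCI is at least Wed.
HCI at Wed is achievable: Calculus in Mon, Systems in Mon, OS in Wed, HCI in Wed, Databases in Mon, Graphics in Wed, Chem in Mon.

Wed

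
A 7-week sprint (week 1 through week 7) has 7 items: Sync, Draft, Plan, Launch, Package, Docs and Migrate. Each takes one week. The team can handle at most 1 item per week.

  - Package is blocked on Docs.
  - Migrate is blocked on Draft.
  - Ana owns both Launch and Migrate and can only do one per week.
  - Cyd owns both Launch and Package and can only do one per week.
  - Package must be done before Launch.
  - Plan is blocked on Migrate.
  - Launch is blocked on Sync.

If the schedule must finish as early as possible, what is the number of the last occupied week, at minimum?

The precedence chain requires at least 3 distinct weeks.
With at most 1 per week and 7 tasks, at least 7 weeks are needed.
7 works (last occupied week: week 7): for example Docs -> week 1; Package -> week 2; Plan -> week 7; Draft -> week 5; Sync -> week 3; Migrate -> week 6; Launch -> week 4.

week 7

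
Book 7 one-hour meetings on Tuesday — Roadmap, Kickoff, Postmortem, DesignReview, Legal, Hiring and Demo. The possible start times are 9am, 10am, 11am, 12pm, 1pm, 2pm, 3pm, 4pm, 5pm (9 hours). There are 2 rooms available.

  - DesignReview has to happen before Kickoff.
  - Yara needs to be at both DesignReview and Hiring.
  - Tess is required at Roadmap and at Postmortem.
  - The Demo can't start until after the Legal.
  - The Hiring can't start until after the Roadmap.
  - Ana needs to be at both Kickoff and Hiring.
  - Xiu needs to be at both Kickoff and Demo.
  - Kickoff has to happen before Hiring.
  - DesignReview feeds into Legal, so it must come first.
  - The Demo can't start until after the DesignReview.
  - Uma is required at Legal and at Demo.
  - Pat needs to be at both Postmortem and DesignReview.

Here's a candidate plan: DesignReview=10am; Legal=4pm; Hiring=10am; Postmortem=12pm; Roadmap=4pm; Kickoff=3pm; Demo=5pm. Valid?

Ana needs to be at both Kickoff and Hiring — holds.
DesignReview has to happen before Kickoff — holds.
The Demo can't start until after the DesignReview — holds.
Xiu needs to be at both Kickoff and Demo — holds.
Tess is required at Roadmap and at Postmortem — holds.
The Demo can't start until after the Legal — holds.
Yara needs to be at both DesignReview and Hiring — violated.
There are 2 rooms available — holds.
DesignReview feeds into Legal, so it must come first — holds.
Pat needs to be at both Postmortem and DesignReview — holds.
Kickoff has to happen before Hiring — violated.
The Hiring can't start until after the Roadmap — violated.
Uma is required at Legal and at Demo — holds.

No — it violates: The Hiring can't start until after the Roadmap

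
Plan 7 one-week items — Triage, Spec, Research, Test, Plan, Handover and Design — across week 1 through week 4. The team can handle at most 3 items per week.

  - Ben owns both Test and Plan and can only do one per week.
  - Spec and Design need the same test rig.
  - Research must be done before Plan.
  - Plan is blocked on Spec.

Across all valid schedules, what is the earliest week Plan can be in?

week 2

Precedence pushes Plan to at least week 2.
Plan at week 2 is achievable: Plan=week 2; Handover=week 2; Design=week 2; Spec=week 1; Test=week 3; Research=week 1; Triage=week 1.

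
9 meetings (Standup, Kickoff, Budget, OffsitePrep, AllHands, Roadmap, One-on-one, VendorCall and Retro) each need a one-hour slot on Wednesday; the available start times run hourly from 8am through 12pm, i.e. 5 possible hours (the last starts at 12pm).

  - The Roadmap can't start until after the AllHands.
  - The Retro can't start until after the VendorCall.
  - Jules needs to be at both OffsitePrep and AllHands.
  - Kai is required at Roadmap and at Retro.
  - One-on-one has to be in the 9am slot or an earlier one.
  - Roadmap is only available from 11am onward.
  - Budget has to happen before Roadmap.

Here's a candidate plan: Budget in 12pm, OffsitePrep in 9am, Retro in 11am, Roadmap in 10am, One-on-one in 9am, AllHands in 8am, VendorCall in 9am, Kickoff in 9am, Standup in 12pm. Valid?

The Retro can't start until after the VendorCall — holds.
The Roadmap can't start until after the AllHands — holds.
Jules needs to be at both OffsitePrep and AllHands — holds.
One-on-one has to be in the 9am slot or an earlier one — holds.
Roadmap is only available from 11am onward — violated.
Budget has to happen before Roadmap — violated.
Kai is required at Roadmap and at Retro — holds.

Invalid. Budget has to happen before Roadmap.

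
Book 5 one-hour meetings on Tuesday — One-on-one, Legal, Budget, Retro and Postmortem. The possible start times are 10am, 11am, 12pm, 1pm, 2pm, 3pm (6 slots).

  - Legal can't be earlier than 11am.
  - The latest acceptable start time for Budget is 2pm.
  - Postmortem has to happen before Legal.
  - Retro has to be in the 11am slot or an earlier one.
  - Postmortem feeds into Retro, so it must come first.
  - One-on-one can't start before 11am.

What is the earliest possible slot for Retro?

Precedence pushes Retro to at least 11am; Retro's own window allows nothing later than 11am.
Retro at 11am is achievable: Legal=11am; Postmortem=10am; Retro=11am; One-on-one=11am; Budget=10am.

11am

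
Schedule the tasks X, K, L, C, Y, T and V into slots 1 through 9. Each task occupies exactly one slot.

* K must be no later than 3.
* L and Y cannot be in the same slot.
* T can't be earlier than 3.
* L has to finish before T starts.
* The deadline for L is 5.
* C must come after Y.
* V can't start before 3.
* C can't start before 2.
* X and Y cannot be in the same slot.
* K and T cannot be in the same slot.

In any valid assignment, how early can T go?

3

T is available from 3.
T at 3 is achievable: T=3; C=3; L=1; V=3; Y=2; K=1; X=1.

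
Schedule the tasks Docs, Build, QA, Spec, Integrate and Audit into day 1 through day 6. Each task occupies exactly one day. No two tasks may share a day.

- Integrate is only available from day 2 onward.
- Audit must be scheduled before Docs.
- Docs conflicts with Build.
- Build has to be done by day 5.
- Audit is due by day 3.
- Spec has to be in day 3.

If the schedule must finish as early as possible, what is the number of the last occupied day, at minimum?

The precedence chain requires at least 2 distinct days.
With at most 1 per day and 6 tasks, at least 6 days are needed.
Spec can't be placed before day 3, so the schedule must run through at least day 3.
6 works (last occupied day: day 6): for example Build in day 2, QA in day 6, Docs in day 5, Audit in day 1, Spec in day 3, Integrate in day 4.

day 6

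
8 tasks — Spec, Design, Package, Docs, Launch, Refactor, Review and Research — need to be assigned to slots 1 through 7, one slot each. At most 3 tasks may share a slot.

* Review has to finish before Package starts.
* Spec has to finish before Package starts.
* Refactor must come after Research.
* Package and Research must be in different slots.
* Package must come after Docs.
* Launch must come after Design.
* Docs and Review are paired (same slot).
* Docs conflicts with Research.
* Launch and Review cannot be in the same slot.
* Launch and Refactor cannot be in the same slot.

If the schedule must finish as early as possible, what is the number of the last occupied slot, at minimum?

3

The precedence chain requires at least 2 distinct slots.
With at most 3 per slot and 8 tasks, at least 3 slots are needed.
3 works (last occupied slot: 3): for example Spec in 1; Design in 1; Review in 2; Launch in 3; Package in 3; Research in 1; Refactor in 2; Docs in 2.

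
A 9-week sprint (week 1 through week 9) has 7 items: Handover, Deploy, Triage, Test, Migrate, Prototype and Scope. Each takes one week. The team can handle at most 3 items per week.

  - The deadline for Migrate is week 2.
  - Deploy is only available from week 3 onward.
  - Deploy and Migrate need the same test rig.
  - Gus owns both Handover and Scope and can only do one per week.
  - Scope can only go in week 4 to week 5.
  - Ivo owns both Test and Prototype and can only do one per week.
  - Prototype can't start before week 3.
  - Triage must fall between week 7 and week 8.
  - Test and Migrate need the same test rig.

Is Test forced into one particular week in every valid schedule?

Test can be week 1 (e.g. Triage in week 7; Test in week 1; Scope in week 4; Deploy in week 3; Migrate in week 2; Prototype in week 3; Handover in week 1) or week 2 (e.g. Triage in week 7, Deploy in week 3, Test in week 2, Migrate in week 1, Scope in week 4, Handover in week 1, Prototype in week 3).

No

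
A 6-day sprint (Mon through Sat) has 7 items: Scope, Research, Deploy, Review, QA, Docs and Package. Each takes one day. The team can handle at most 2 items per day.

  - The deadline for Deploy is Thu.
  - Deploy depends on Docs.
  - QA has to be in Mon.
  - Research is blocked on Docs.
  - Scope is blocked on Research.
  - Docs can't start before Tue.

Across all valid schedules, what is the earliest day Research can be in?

Precedence pushes Research to at least Wed; downstream work caps Research at Fri.
Research at Wed is achievable: Research -> Wed; QA -> Mon; Package -> Tue; Review -> Mon; Docs -> Tue; Deploy -> Wed; Scope -> Thu.

Wed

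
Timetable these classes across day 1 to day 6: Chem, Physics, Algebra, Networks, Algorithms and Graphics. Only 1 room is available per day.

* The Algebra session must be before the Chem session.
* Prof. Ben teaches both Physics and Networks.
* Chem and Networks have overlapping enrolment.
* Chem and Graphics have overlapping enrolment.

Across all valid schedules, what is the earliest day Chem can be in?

Precedence pushes Chem to at least day 2.
Chem at day 2 is achievable: Algorithms=day 5, Graphics=day 6, Physics=day 3, Networks=day 4, Chem=day 2, Algebra=day 1.

day 2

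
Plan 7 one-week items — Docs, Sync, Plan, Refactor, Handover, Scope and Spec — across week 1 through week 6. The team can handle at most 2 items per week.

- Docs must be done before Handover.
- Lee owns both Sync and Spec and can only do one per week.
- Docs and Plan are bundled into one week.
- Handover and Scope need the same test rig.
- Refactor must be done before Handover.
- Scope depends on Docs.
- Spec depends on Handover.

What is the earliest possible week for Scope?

Precedence pushes Scope to at least week 2.
Scope at week 2 is achievable: Docs=week 1, Scope=week 2, Handover=week 3, Sync=week 3, Spec=week 4, Refactor=week 2, Plan=week 1.

week 2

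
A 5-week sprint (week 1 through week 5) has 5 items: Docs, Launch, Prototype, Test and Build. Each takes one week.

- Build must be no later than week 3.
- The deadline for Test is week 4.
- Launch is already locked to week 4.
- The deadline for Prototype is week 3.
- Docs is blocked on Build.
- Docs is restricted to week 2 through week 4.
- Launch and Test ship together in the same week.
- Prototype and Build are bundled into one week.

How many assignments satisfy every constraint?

Splitting on Docs: it can be week 2 (1), week 3 (2), week 4 (3). Listing each branch's schedules as (Launch, Prototype, Test, Build) by week number:
Docs=week 2: (4,1,4,1) — 1.
Docs=week 3: (4,1,4,1) (4,2,4,2) — 2.
Docs=week 4: (4,1,4,1) (4,2,4,2) (4,3,4,3) — 3.
Summing: 1 + 2 + 3 = 6.

6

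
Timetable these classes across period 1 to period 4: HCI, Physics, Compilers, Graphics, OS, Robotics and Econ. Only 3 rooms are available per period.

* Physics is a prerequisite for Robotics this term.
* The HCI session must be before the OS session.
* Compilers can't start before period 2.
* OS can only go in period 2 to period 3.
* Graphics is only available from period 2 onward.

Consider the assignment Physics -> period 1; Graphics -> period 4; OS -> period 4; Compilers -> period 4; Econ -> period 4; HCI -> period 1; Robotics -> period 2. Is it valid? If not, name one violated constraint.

The HCI session must be before the OS session — holds.
Physics is a prerequisite for Robotics this term — holds.
Graphics is only available from period 2 onward — holds.
Compilers can't start before period 2 — holds.
Only 3 rooms are available per period — violated.
OS can only go in period 2 to period 3 — violated.

No. Only 3 rooms are available per period is not satisfied.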